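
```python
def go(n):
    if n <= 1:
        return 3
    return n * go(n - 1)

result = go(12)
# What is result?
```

go(12) = 12 * 11 * 10 * 9 * 8 * 7 * 6 * 5 * 4 * 3 * 2 * 3 = 1437004800

Answer: 1437004800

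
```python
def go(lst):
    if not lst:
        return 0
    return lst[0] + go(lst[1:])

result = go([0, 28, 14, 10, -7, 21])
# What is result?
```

0 + 28 + 14 + 10 + (-7) + 21 + 0 = 66

Answer: 66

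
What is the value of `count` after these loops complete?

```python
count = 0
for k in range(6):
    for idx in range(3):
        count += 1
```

6 * 3 = 18
`count` takes the values: 0 → 1 → 2 → 3 → 4 → 5 → 6 → 7 → 8 → 9 → 10 → 11 → 12 → 13 → 14 → 15 → 16 → 17 → 18

Answer: 18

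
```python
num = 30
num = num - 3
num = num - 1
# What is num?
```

Trace:
`num = 30` → num = 30
`num = num - 3` → num = 27
`num = num - 1` → num = 26
So num = 26

Answer: 26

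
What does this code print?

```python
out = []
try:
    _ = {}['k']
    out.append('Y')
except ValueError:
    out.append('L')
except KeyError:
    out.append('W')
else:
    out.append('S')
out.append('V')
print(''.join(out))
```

Execution trace: 'W' (except KeyError) → 'V' (after the try/except). Output: WV

Answer: WV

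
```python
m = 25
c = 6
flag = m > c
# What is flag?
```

Trace:
`m = 25` → m = 25
`c = 6` → c = 6
`flag = m > c` → flag = True
So flag = True

Answer: True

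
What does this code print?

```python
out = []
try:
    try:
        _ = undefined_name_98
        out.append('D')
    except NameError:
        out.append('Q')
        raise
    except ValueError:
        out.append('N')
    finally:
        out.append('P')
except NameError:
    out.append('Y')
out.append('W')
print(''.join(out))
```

Execution trace: 'Q' (inner except NameError) → 'P' (inner finally) → 'Y' (outer except NameError) → 'W' (after the try/except). Output: QPYW

Answer: QPYW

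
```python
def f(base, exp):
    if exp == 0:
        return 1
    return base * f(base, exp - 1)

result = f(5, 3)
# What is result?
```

f(5, 3) = 5 * 5 * 5 = 125

Answer: 125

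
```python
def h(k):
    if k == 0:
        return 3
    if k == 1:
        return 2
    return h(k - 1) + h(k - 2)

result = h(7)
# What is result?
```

Build up from base cases: h(0)=3, h(1)=2, h(2)=5, h(3)=7, h(4)=12, h(5)=19, h(6)=31, ..., h(7)=50

Answer: 50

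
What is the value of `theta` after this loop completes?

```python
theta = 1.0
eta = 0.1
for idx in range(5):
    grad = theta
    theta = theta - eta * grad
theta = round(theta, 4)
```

Gradient descent: w = 1.0 * (1 - 0.1)^5
`theta` takes the values: 1.0 → 0.9 → 0.81 → 0.729 → 0.6561 → 0.59049 → 0.5905

Answer: 0.5905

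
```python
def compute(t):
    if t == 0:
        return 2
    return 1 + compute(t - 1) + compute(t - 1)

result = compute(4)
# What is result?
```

compute(t) = 1 + 2·compute(t-1), compute(0)=2. Closed form: (2+1)·2^4 - 1 = 47.

Answer: 47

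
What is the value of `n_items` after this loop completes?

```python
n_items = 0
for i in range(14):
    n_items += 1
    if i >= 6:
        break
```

Loop breaks when i reaches 6, n_items is 7
`n_items` takes the values: 0 → 1 → 2 → 3 → 4 → 5 → 6 → 7

Answer: 7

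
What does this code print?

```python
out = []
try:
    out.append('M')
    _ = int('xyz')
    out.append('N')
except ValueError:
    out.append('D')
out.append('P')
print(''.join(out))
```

Execution trace: 'M' (try body) → 'D' (except ValueError) → 'P' (after the try/except). Output: MDP

Answer: MDP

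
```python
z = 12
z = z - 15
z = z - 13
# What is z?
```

Trace:
`z = 12` → z = 12
`z = z - 15` → z = -3
`z = z - 13` → z = -16
So z = -16

Answer: -16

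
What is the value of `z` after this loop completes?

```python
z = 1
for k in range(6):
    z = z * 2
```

Multiply by 2, 6 times: 1 * 2^6 = 64
`z` takes the values: 1 → 2 → 4 → 8 → 16 → 32 → 64

Answer: 64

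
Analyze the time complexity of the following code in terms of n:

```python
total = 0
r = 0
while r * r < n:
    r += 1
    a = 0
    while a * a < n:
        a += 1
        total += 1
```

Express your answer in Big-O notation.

Each loop level contributes: √n × √n. Multiplying the contributions gives O(n).

Answer: O(n)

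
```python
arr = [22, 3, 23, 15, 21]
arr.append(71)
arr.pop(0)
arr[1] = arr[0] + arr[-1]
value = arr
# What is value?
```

Trace:
`arr = [22, 3, 23, 15, 21]` → arr = [22, 3, 23, 15, 21]
`arr.append(71)` → arr = [22, 3, 23, 15, 21, 71]
`arr.pop(0)` → arr = [3, 23, 15, 21, 71]
`arr[1] = arr[0] + arr[-1]` → arr = [3, 74, 15, 21, 71]
`value = arr` → value = [3, 74, 15, 21, 71]
So value = [3, 74, 15, 21, 71]

Answer: [3, 74, 15, 21, 71]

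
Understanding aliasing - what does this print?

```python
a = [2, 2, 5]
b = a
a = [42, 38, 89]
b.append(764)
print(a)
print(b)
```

Key concept: rebinding vs mutation: a is rebound to a new list, b still points at the original.
Step by step:
`a = [2, 2, 5]` → a = [2, 2, 5]
`b = a` → b = [2, 2, 5] (same object as a)
`a = [42, 38, 89]` → a = [42, 38, 89]
`b.append(764)` → b = [2, 2, 5, 764]
`print(a)` → prints [42, 38, 89]
`print(b)` → prints [2, 2, 5, 764]

Answer:
[42, 38, 89]
[2, 2, 5, 764]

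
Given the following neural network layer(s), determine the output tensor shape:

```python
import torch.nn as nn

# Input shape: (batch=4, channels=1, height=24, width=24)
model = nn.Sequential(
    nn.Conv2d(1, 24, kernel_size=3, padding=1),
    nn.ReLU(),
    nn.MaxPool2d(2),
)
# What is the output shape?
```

Input: (4, 1, 24, 24) -> after Conv2d: (4, 24, 24, 24) -> after ReLU: (4, 24, 24, 24) -> Output: (4, 24, 12, 12)

Answer: (4, 24, 12, 12)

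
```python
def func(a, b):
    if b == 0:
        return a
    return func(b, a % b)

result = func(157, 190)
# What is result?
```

func(157, 190) -> func(190, 157) -> func(157, 33) -> func(33, 25) -> func(25, 8) -> func(8, 1) -> func(1, 0) -> 1

Answer: 1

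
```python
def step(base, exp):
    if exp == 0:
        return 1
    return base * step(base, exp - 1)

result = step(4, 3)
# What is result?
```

step(4, 3) = 4 * 4 * 4 = 64

Answer: 64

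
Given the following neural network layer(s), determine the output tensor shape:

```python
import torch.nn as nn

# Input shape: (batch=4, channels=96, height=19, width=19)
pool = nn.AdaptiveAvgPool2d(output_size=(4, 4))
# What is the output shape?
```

Input: (4, 96, 19, 19) -> Output: (4, 96, 4, 4)

Answer: (4, 96, 4, 4)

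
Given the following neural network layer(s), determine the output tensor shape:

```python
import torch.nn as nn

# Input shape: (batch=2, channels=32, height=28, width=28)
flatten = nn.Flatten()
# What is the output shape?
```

Input: (2, 32, 28, 28) -> Output: (2, 25088)

Answer: (2, 25088)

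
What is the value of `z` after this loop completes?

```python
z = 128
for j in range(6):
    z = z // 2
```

Halve 6 times: 128 // 2^6 = 2
`z` takes the values: 128 → 64 → 32 → 16 → 8 → 4 → 2

Answer: 2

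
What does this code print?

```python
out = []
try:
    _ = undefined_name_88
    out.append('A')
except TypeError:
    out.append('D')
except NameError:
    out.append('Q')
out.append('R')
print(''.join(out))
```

Execution trace: 'Q' (except NameError) → 'R' (after the try/except). Output: QR

Answer: QR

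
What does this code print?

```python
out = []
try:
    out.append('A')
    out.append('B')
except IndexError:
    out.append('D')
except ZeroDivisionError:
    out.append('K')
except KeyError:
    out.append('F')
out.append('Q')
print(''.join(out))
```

Execution trace: 'A' (try body) → 'B' (try body, no exception) → 'Q' (after the try/except). Output: ABQ

Answer: ABQ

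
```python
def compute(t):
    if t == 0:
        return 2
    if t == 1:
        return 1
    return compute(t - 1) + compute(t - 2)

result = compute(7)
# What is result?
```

Build up from base cases: compute(0)=2, compute(1)=1, compute(2)=3, compute(3)=4, compute(4)=7, compute(5)=11, compute(6)=18, ..., compute(7)=29

Answer: 29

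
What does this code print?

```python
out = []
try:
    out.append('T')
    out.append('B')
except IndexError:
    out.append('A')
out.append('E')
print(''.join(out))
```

Execution trace: 'T' (try body) → 'B' (try body, no exception) → 'E' (after the try/except). Output: TBE

Answer: TBE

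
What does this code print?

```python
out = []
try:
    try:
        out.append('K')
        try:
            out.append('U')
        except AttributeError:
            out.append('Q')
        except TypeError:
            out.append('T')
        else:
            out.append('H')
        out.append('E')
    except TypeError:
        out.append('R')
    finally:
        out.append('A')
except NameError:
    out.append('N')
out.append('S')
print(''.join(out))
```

Execution trace: 'K' (try body) → 'U' (inner try body, no exception) → 'H' (inner else) → 'E' (try body, no exception) → 'A' (finally) → 'S' (after the try/except). Output: KUHEAS

Answer: KUHEAS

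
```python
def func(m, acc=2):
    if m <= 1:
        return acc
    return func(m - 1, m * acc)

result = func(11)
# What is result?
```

Accumulator trace (n, acc): (11, 2) -> (10, 22) -> (9, 220) -> (8, 1980) -> (7, 15840) -> (6, 110880) -> (5, 665280) -> (4, 3326400) -> (3, 13305600) -> (2, 39916800) -> (1, 79833600) -> return 79833600

Answer: 79833600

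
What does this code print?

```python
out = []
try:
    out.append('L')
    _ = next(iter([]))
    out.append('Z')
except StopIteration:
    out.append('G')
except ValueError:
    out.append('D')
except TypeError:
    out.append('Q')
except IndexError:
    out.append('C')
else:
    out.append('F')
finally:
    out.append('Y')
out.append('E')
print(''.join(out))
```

Execution trace: 'L' (try body) → 'G' (except StopIteration) → 'Y' (finally) → 'E' (after the try/except). Output: LGYE

Answer: LGYE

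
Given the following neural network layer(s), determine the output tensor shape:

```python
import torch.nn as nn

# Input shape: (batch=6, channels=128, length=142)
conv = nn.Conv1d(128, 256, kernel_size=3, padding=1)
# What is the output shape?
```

Input: (6, 128, 142) -> Output: (6, 256, 142)

Answer: (6, 256, 142)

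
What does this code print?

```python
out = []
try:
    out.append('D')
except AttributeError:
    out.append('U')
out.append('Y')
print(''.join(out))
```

Execution trace: 'D' (try body, no exception) → 'Y' (after the try/except). Output: DY

Answer: DY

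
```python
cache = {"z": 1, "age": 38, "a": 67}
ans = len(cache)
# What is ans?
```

Trace:
`cache = {"z": 1, "age": 38, "a": 67}` → cache = {'z': 1, 'age': 38, 'a': 67}
`ans = len(cache)` → ans = 3
So ans = 3

Answer: 3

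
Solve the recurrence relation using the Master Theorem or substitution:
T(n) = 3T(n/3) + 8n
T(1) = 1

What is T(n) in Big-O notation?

By Master Theorem: a=3, b=3, f(n)=8n. Since log_3(3) = 1 and f(n) = Θ(n^1), Case 2 applies. T(n) = O(n log n).

Answer: O(n log n)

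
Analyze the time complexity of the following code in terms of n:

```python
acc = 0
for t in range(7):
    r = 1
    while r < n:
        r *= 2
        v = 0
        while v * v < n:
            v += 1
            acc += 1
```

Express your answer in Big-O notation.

Each loop level contributes: 1 × log n × √n. Multiplying the contributions gives O(√n log n).

Answer: O(√n log n)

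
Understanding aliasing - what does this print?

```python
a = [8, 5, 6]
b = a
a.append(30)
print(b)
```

Key concept: basic list aliasing.
Step by step:
`a = [8, 5, 6]` → a = [8, 5, 6]
`b = a` → b = [8, 5, 6] (same object as a)
`a.append(30)` → a = [8, 5, 6, 30] (same object as b); b = [8, 5, 6, 30] (same object as a)
`print(b)` → prints [8, 5, 6, 30]

Answer: [8, 5, 6, 30]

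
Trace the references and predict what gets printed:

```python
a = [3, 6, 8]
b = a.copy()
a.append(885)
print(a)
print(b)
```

Key concept: list.copy() creates independent copy.
Step by step:
`a = [3, 6, 8]` → a = [3, 6, 8]
`b = a.copy()` → b = [3, 6, 8]
`a.append(885)` → a = [3, 6, 8, 885]
`print(a)` → prints [3, 6, 8, 885]
`print(b)` → prints [3, 6, 8]

Answer:
[3, 6, 8, 885]
[3, 6, 8]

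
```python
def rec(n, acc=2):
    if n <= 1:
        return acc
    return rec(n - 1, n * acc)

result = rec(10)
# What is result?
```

Accumulator trace (n, acc): (10, 2) -> (9, 20) -> (8, 180) -> (7, 1440) -> (6, 10080) -> (5, 60480) -> (4, 302400) -> (3, 1209600) -> (2, 3628800) -> (1, 7257600) -> return 7257600

Answer: 7257600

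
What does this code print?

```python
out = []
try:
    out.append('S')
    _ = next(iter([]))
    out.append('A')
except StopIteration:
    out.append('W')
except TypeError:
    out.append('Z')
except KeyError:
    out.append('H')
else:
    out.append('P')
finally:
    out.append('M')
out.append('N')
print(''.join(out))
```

Execution trace: 'S' (try body) → 'W' (except StopIteration) → 'M' (finally) → 'N' (after the try/except). Output: SWMN

Answer: SWMN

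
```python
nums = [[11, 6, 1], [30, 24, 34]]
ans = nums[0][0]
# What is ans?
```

Trace:
`nums = [[11, 6, 1], [30, 24, 34]]` → nums = [[11, 6, 1], [30, 24, 34]]
`ans = nums[0][0]` → ans = 11
So ans = 11

Answer: 11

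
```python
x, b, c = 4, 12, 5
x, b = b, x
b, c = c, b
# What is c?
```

Trace:
`x, b, c = 4, 12, 5` → x = 4; b = 12; c = 5
`x, b = b, x` → x = 12; b = 4
`b, c = c, b` → b = 5; c = 4
So c = 4

Answer: 4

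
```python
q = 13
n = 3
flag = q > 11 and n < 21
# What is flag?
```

Trace:
`q = 13` → q = 13
`n = 3` → n = 3
`flag = q > 11 and n < 21` → flag = True
So flag = True

Answer: True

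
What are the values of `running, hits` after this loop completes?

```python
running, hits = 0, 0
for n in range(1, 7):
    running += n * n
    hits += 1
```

Sum of squares and count
`running, hits` takes the values: (0, 0) → (1, 0) → (1, 1) → (5, 1) → (5, 2) → (14, 2) → (14, 3) → (30, 3) → (30, 4) → (55, 4) → (55, 5) → (91, 5) → (91, 6)

Answer: 91, 6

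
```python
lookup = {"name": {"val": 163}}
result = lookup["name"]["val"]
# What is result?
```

Trace:
`lookup = {"name": {"val": 163}}` → lookup = {'name': {'val': 163}}
`result = lookup["name"]["val"]` → result = 163
So result = 163

Answer: 163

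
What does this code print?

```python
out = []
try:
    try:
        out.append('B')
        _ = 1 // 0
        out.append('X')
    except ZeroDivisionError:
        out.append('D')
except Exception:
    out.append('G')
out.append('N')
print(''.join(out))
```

Execution trace: 'B' (inner try body) → 'D' (inner except ZeroDivisionError) → 'N' (after the try/except). Output: BDN

Answer: BDN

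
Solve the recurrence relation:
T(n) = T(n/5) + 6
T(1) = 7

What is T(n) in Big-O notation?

Each step divides n by 5 and adds 6. After log_5(n) steps we reach T(1)=7. So T(n) = 6·log_5(n) + 7 = O(log n).

Answer: O(log n)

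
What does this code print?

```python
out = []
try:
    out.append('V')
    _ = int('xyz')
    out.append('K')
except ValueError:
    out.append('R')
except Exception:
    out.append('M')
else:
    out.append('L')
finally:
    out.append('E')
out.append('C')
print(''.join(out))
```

Execution trace: 'V' (try body) → 'R' (except ValueError) → 'E' (finally) → 'C' (after the try/except). Output: VREC

Answer: VREC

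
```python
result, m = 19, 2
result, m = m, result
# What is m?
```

Trace:
`result, m = 19, 2` → result = 19; m = 2
`result, m = m, result` → result = 2; m = 19
So m = 19

Answer: 19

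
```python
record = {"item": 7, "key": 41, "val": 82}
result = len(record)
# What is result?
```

Trace:
`record = {"item": 7, "key": 41, "val": 82}` → record = {'item': 7, 'key': 41, 'val': 82}
`result = len(record)` → result = 3
So result = 3

Answer: 3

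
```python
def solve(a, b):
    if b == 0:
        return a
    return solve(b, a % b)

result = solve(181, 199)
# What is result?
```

solve(181, 199) -> solve(199, 181) -> solve(181, 18) -> solve(18, 1) -> solve(1, 0) -> 1

Answer: 1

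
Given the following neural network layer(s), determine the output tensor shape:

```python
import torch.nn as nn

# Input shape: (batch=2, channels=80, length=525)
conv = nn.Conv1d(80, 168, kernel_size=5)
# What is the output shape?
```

Input: (2, 80, 525) -> Output: (2, 168, 521)

Answer: (2, 168, 521)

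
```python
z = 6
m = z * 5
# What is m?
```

Trace:
`z = 6` → z = 6
`m = z * 5` → m = 30
So m = 30

Answer: 30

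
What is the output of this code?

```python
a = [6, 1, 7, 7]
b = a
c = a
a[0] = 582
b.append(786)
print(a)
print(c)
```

Key concept: multiple aliases.
Step by step:
`a = [6, 1, 7, 7]` → a = [6, 1, 7, 7]
`b = a` → b = [6, 1, 7, 7] (same object as a)
`c = a` → c = [6, 1, 7, 7] (same object as a, b)
`a[0] = 582` → a = [582, 1, 7, 7] (same object as b, c); b = [582, 1, 7, 7] (same object as a, c); c = [582, 1, 7, 7] (same object as a, b)
`b.append(786)` → a = [582, 1, 7, 7, 786] (same object as b, c); b = [582, 1, 7, 7, 786] (same object as a, c); c = [582, 1, 7, 7, 786] (same object as a, b)
`print(a)` → prints [582, 1, 7, 7, 786]
`print(c)` → prints [582, 1, 7, 7, 786]

Answer:
[582, 1, 7, 7, 786]
[582, 1, 7, 7, 786]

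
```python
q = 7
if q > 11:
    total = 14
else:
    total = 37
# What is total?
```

Trace:
`q = 7` → q = 7
`if q > 11: ...` → q > 11 is False, take else branch → total = 37
So total = 37

Answer: 37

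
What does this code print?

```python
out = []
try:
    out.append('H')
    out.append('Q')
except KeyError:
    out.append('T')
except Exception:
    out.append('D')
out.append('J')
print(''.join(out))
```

Execution trace: 'H' (try body) → 'Q' (try body, no exception) → 'J' (after the try/except). Output: HQJ

Answer: HQJ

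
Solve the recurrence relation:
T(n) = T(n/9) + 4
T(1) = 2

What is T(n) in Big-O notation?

Each step divides n by 9 and adds 4. After log_9(n) steps we reach T(1)=2. So T(n) = 4·log_9(n) + 2 = O(log n).

Answer: O(log n)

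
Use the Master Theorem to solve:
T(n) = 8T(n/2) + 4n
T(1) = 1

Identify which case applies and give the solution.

a=8, b=2, f(n)=4n. log_2(8) = 3. Since c=1 < 3, Case 1 applies: T(n) = Θ(n^log_b(a)) = O(n^3).

Answer: O(n^3) - Case 1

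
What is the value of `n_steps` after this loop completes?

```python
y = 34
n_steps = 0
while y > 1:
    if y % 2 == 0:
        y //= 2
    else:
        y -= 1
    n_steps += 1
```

Steps to reduce 34 to 1
`n_steps` takes the values: 0 → 1 → 2 → 3 → 4 → 5 → 6

Answer: 6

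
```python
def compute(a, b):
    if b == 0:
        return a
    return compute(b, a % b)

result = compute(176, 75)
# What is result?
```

compute(176, 75) -> compute(75, 26) -> compute(26, 23) -> compute(23, 3) -> compute(3, 2) -> compute(2, 1) -> compute(1, 0) -> 1

Answer: 1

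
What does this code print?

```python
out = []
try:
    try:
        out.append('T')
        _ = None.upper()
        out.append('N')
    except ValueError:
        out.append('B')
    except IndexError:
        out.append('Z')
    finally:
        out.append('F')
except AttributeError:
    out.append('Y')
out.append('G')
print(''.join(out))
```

Execution trace: 'T' (inner try body) → 'F' (inner finally) → 'Y' (outer except AttributeError) → 'G' (after the try/except). Output: TFYG

Answer: TFYG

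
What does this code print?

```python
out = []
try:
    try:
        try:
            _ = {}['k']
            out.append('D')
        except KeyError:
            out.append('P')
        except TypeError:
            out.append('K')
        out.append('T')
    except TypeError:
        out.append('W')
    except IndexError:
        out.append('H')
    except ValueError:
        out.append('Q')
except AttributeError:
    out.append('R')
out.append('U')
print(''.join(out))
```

Execution trace: 'P' (inner except KeyError) → 'T' (try body, no exception) → 'U' (after the try/except). Output: PTU

Answer: PTU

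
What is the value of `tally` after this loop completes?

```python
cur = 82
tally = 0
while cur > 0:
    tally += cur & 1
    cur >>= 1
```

Count set bits in 82 (binary: 0b1010010)
`tally` takes the values: 0 → 1 → 2 → 3

Answer: 3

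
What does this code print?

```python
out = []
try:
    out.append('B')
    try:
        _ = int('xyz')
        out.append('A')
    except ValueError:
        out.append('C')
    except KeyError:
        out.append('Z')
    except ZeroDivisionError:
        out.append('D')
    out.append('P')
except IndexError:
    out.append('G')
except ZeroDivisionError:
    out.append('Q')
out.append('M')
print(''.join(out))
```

Execution trace: 'B' (try body) → 'C' (inner except ValueError) → 'P' (try body, no exception) → 'M' (after the try/except). Output: BCPM

Answer: BCPM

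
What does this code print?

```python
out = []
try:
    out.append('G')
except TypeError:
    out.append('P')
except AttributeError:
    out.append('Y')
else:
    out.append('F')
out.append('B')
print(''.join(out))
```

Execution trace: 'G' (try body, no exception) → 'F' (else) → 'B' (after the try/except). Output: GFB

Answer: GFB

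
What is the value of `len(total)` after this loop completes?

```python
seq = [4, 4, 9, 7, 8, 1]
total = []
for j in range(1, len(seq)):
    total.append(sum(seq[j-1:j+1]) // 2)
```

Number of 2-element averages
`total` takes the values: [] → [4] → [4, 6] → [4, 6, 8] → [4, 6, 8, 7] → [4, 6, 8, 7, 4]
So `len(total)` = 5

Answer: 5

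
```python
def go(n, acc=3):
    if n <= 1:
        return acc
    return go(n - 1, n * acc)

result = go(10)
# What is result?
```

Accumulator trace (n, acc): (10, 3) -> (9, 30) -> (8, 270) -> (7, 2160) -> (6, 15120) -> (5, 90720) -> (4, 453600) -> (3, 1814400) -> (2, 5443200) -> (1, 10886400) -> return 10886400

Answer: 10886400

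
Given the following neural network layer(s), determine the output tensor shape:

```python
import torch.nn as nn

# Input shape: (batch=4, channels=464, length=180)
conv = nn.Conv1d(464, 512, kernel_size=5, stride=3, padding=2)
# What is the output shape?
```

Input: (4, 464, 180) -> Output: (4, 512, 60)

Answer: (4, 512, 60)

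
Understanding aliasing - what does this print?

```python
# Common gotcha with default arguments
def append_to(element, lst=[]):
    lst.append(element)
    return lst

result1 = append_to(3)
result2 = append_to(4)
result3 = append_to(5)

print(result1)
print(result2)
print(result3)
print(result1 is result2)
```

Key concept: mutable default argument gotcha.
Step by step:
`result1 = append_to(3)` → result1 = [3]
`result2 = append_to(4)` → result1 = [3, 4] (same object as result2); result2 = [3, 4] (same object as result1)
`result3 = append_to(5)` → result1 = [3, 4, 5] (same object as result2, result3); result2 = [3, 4, 5] (same object as result1, result3); result3 = [3, 4, 5] (same object as result1, result2)
`print(result1)` → prints [3, 4, 5]
`print(result2)` → prints [3, 4, 5]
`print(result3)` → prints [3, 4, 5]
`print(result1 is result2)` → prints True

Answer:
[3, 4, 5]
[3, 4, 5]
[3, 4, 5]
True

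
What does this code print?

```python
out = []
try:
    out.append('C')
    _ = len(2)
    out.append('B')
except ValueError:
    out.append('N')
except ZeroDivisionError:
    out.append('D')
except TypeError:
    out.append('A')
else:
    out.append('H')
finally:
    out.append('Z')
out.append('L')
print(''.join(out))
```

Execution trace: 'C' (try body) → 'A' (except TypeError) → 'Z' (finally) → 'L' (after the try/except). Output: CAZL

Answer: CAZL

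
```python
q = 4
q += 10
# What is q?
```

Trace:
`q = 4` → q = 4
`q += 10` → q = 14
So q = 14

Answer: 14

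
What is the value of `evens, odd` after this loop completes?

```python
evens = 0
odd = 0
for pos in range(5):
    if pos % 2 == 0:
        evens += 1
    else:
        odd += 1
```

Count evens and odds in range(5)
`evens, odd` takes the values: (0, 0) → (1, 0) → (1, 1) → (2, 1) → (2, 2) → (3, 2)

Answer: 3, 2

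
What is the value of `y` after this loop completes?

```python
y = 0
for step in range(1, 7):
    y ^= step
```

XOR of 1 to 6
`y` takes the values: 0 → 1 → 3 → 0 → 4 → 1 → 7

Answer: 7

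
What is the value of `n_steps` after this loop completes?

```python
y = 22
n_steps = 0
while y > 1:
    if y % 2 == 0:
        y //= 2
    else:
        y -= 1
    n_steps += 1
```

Steps to reduce 22 to 1
`n_steps` takes the values: 0 → 1 → 2 → 3 → 4 → 5 → 6

Answer: 6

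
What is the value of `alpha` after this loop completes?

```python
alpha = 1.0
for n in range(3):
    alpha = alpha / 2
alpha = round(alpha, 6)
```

Halving LR 3 times: 1 / 2^3
`alpha` takes the values: 1.0 → 0.5 → 0.25 → 0.125

Answer: 0.125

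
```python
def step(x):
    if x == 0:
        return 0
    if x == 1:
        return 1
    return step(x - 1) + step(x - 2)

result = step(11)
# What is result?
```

Build up from base cases: step(0)=0, step(1)=1, step(2)=1, step(3)=2, step(4)=3, step(5)=5, step(6)=8, ..., step(11)=89

Answer: 89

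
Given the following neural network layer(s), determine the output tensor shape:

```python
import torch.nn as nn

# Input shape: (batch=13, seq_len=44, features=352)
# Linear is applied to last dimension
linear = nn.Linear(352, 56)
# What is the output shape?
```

Input: (13, 44, 352) -> Output: (13, 44, 56)

Answer: (13, 44, 56)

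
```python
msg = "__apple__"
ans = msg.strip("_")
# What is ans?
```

Trace:
`msg = "__apple__"` → msg = '__apple__'
`ans = msg.strip("_")` → ans = 'apple'
So ans = 'apple'

Answer: 'apple'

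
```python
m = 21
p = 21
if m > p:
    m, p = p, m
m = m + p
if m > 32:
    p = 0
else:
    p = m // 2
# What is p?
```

Trace:
`m = 21` → m = 21
`p = 21` → p = 21
`if m > p: ...` → m > p is False → no variable changes
`m = m + p` → m = 42
`if m > 32: ...` → m > 32 is True → p = 0
So p = 0

Answer: 0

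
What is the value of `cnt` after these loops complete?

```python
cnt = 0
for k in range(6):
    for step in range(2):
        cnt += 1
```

6 * 2 = 12
`cnt` takes the values: 0 → 1 → 2 → 3 → 4 → 5 → 6 → 7 → 8 → 9 → 10 → 11 → 12

Answer: 12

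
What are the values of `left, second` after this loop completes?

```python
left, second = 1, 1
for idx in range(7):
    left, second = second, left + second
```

Fibonacci: after 7 iterations
`left, second` takes the values: (1, 1) → (1, 2) → (2, 3) → (3, 5) → (5, 8) → (8, 13) → (13, 21) → (21, 34)

Answer: 21, 34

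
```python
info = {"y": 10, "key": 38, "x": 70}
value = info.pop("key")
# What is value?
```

Trace:
`info = {"y": 10, "key": 38, "x": 70}` → info = {'y': 10, 'key': 38, 'x': 70}
`value = info.pop("key")` → info = {'y': 10, 'x': 70}; value = 38
So value = 38

Answer: 38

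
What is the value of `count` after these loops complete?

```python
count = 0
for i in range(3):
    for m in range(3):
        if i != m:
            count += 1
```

3² - 3 (exclude diagonal)
`count` takes the values: 0 → 1 → 2 → 3 → 4 → 5 → 6

Answer: 6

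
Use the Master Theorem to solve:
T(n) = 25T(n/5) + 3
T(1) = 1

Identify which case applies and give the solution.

a=25, b=5, f(n)=3. log_5(25) = 2. Since c=0 < 2, Case 1 applies: T(n) = Θ(n^log_b(a)) = O(n^2).

Answer: O(n^2) - Case 1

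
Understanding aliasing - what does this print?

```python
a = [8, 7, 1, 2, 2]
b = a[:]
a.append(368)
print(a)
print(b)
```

Key concept: slice [:] creates copy.
Step by step:
`a = [8, 7, 1, 2, 2]` → a = [8, 7, 1, 2, 2]
`b = a[:]` → b = [8, 7, 1, 2, 2]
`a.append(368)` → a = [8, 7, 1, 2, 2, 368]
`print(a)` → prints [8, 7, 1, 2, 2, 368]
`print(b)` → prints [8, 7, 1, 2, 2]

Answer:
[8, 7, 1, 2, 2, 368]
[8, 7, 1, 2, 2]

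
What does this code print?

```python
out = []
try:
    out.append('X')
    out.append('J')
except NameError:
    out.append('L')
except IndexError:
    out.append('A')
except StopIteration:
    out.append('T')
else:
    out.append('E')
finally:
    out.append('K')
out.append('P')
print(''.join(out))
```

Execution trace: 'X' (try body) → 'J' (try body, no exception) → 'E' (else) → 'K' (finally) → 'P' (after the try/except). Output: XJEKP

Answer: XJEKP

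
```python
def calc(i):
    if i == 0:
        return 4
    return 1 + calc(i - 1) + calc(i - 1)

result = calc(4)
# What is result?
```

calc(i) = 1 + 2·calc(i-1), calc(0)=4. Closed form: (4+1)·2^4 - 1 = 79.

Answer: 79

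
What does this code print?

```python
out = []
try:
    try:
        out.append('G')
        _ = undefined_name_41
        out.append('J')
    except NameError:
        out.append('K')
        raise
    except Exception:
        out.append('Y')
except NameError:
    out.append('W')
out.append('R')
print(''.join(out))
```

Execution trace: 'G' (inner try body) → 'K' (inner except NameError) → 'W' (outer except NameError) → 'R' (after the try/except). Output: GKWR

Answer: GKWR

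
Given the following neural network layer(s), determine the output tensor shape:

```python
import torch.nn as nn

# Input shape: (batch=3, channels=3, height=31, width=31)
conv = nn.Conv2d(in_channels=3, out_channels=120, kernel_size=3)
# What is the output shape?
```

Input: (3, 3, 31, 31) -> Output: (3, 120, 29, 29)

Answer: (3, 120, 29, 29)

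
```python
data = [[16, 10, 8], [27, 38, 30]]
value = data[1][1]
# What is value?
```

Trace:
`data = [[16, 10, 8], [27, 38, 30]]` → data = [[16, 10, 8], [27, 38, 30]]
`value = data[1][1]` → value = 38
So value = 38

Answer: 38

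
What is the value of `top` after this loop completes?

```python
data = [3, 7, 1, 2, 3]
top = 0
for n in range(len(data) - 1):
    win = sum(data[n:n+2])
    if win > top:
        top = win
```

Max sum of 2-element window in [3, 7, 1, 2, 3]
`top` takes the values: 0 → 10

Answer: 10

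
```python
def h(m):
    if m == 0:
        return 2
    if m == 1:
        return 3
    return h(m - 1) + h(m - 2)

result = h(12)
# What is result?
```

Build up from base cases: h(0)=2, h(1)=3, h(2)=5, h(3)=8, h(4)=13, h(5)=21, h(6)=34, ..., h(12)=610

Answer: 610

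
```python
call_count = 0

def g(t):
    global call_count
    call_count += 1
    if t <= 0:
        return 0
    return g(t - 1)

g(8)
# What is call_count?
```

Linear recursion stepping by 1: 9 calls from t=8 down to ≤0.

Answer: 9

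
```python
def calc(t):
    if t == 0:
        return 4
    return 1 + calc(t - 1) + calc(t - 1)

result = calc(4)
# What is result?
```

calc(t) = 1 + 2·calc(t-1), calc(0)=4. Closed form: (4+1)·2^4 - 1 = 79.

Answer: 79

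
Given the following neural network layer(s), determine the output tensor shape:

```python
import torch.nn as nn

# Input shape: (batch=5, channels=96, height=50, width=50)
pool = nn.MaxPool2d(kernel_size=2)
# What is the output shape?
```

Input: (5, 96, 50, 50) -> Output: (5, 96, 25, 25)

Answer: (5, 96, 25, 25)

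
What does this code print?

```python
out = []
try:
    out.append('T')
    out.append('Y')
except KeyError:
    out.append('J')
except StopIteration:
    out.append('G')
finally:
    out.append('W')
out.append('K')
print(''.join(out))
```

Execution trace: 'T' (try body) → 'Y' (try body, no exception) → 'W' (finally) → 'K' (after the try/except). Output: TYWK

Answer: TYWK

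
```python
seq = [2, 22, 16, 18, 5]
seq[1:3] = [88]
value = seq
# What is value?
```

Trace:
`seq = [2, 22, 16, 18, 5]` → seq = [2, 22, 16, 18, 5]
`seq[1:3] = [88]` → seq = [2, 88, 18, 5]
`value = seq` → value = [2, 88, 18, 5]
So value = [2, 88, 18, 5]

Answer: [2, 88, 18, 5]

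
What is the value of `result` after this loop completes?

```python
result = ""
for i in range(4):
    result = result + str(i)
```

Concatenate digits 0 to 3
`result` takes the values: "" → "0" → "01" → "012" → "0123"

Answer: "0123"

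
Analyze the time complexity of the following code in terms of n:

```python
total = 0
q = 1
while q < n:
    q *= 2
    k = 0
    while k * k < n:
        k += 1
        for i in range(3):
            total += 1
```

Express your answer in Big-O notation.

Each loop level contributes: log n × √n × 1. Multiplying the contributions gives O(√n log n).

Answer: O(√n log n)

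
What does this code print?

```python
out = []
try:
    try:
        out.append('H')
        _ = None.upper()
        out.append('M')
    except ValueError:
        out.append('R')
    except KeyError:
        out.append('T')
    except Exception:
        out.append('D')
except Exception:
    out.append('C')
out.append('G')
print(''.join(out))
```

Execution trace: 'H' (inner try body) → 'D' (inner except Exception) → 'G' (after the try/except). Output: HDG

Answer: HDG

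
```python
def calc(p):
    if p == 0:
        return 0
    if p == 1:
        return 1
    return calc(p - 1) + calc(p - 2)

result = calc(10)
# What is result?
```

Build up from base cases: calc(0)=0, calc(1)=1, calc(2)=1, calc(3)=2, calc(4)=3, calc(5)=5, calc(6)=8, ..., calc(10)=55

Answer: 55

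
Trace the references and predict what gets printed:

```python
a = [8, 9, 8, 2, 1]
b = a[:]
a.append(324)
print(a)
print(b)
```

Key concept: slice [:] creates copy.
Step by step:
`a = [8, 9, 8, 2, 1]` → a = [8, 9, 8, 2, 1]
`b = a[:]` → b = [8, 9, 8, 2, 1]
`a.append(324)` → a = [8, 9, 8, 2, 1, 324]
`print(a)` → prints [8, 9, 8, 2, 1, 324]
`print(b)` → prints [8, 9, 8, 2, 1]

Answer:
[8, 9, 8, 2, 1, 324]
[8, 9, 8, 2, 1]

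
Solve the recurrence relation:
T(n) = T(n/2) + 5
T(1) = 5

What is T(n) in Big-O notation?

Each step divides n by 2 and adds 5. After log_2(n) steps we reach T(1)=5. So T(n) = 5·log_2(n) + 5 = O(log n).

Answer: O(log n)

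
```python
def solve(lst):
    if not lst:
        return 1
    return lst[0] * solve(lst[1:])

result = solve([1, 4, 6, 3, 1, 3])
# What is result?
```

Product over [1, 4, 6, 3, 1, 3] = 1 * 4 * 6 * 3 * 1 * 3 = 216

Answer: 216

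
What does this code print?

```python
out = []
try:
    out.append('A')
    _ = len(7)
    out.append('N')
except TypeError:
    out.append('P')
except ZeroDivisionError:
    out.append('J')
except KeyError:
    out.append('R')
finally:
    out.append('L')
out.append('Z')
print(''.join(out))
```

Execution trace: 'A' (try body) → 'P' (except TypeError) → 'L' (finally) → 'Z' (after the try/except). Output: APLZ

Answer: APLZ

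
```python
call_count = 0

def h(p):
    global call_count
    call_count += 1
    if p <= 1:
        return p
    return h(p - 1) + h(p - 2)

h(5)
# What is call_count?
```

Calls(p) = 1 + Calls(p-1) + Calls(p-2); Calls(0)=Calls(1)=1. For p=5 this gives 15.

Answer: 15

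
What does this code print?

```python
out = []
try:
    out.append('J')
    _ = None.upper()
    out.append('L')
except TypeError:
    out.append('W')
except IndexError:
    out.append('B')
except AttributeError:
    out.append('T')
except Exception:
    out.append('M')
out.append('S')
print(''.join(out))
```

Execution trace: 'J' (try body) → 'T' (except AttributeError) → 'S' (after the try/except). Output: JTS

Answer: JTS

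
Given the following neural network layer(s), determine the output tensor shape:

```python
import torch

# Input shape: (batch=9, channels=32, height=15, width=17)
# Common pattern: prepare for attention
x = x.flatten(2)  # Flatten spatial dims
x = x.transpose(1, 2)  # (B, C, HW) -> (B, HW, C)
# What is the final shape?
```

Input: (9, 32, 15, 17) -> after flatten(2): (9, 32, 255) -> Output: (9, 255, 32)

Answer: (9, 255, 32)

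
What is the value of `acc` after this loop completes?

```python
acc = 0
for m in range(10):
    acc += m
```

Sum of 0 to 9 = 45
`acc` takes the values: 0 → 1 → 3 → 6 → 10 → 15 → 21 → 28 → 36 → 45

Answer: 45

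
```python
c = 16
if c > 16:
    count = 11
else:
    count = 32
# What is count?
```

Trace:
`c = 16` → c = 16
`if c > 16: ...` → c > 16 is False, take else branch → count = 32
So count = 32

Answer: 32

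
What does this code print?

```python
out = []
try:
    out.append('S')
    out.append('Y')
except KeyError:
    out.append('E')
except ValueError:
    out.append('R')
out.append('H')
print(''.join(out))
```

Execution trace: 'S' (try body) → 'Y' (try body, no exception) → 'H' (after the try/except). Output: SYH

Answer: SYH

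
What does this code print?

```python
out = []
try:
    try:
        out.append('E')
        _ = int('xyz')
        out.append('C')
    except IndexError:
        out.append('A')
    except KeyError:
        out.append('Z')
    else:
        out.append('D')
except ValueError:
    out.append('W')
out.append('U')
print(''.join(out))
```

Execution trace: 'E' (try body) → 'W' (outer except ValueError) → 'U' (after the try/except). Output: EWU

Answer: EWU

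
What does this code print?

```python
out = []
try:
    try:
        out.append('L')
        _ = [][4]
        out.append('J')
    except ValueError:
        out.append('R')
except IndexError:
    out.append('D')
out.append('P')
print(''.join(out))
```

Execution trace: 'L' (try body) → 'D' (outer except IndexError) → 'P' (after the try/except). Output: LDP

Answer: LDP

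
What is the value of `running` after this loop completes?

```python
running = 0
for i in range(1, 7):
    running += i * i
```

Sum of squares 1² to 6² = 91
`running` takes the values: 0 → 1 → 5 → 14 → 30 → 55 → 91

Answer: 91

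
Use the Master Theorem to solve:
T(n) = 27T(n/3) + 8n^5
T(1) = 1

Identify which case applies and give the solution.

a=27, b=3, f(n)=8n^5. log_3(27) = 3. Since c=5 > 3 and the regularity condition holds (27(n/3)^5 = (27/3^5)n^5 with 27/3^5 < 1), Case 3 applies: T(n) = Θ(f(n)) = O(n^5).

Answer: O(n^5) - Case 3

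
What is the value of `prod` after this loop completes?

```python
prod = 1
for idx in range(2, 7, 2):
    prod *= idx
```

Product of even numbers 2 to 6
`prod` takes the values: 1 → 2 → 8 → 48

Answer: 48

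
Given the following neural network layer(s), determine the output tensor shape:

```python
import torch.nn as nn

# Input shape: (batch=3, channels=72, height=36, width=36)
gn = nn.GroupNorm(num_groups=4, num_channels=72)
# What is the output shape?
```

Input: (3, 72, 36, 36) -> Output: (3, 72, 36, 36)

Answer: (3, 72, 36, 36)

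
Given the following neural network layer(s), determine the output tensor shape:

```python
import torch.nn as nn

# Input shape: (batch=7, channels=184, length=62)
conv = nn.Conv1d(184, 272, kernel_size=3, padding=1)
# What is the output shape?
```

Input: (7, 184, 62) -> Output: (7, 272, 62)

Answer: (7, 272, 62)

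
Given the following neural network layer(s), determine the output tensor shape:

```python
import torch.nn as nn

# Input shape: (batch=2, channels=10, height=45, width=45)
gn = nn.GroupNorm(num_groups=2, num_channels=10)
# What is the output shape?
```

Input: (2, 10, 45, 45) -> Output: (2, 10, 45, 45)

Answer: (2, 10, 45, 45)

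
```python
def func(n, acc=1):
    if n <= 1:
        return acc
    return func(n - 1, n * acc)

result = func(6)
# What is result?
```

Accumulator trace (n, acc): (6, 1) -> (5, 6) -> (4, 30) -> (3, 120) -> (2, 360) -> (1, 720) -> return 720

Answer: 720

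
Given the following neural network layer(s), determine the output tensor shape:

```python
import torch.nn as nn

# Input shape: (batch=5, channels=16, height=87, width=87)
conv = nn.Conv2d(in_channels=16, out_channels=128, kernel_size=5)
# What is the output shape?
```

Input: (5, 16, 87, 87) -> Output: (5, 128, 83, 83)

Answer: (5, 128, 83, 83)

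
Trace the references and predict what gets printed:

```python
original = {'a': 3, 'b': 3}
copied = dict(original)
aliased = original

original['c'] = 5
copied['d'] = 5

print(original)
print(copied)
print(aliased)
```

Key concept: dict() creates copy, assignment creates alias.
Step by step:
`original = {'a': 3, 'b': 3}` → original = {'a': 3, 'b': 3}
`copied = dict(original)` → copied = {'a': 3, 'b': 3}
`aliased = original` → aliased = {'a': 3, 'b': 3} (same object as original)
`original['c'] = 5` → original = {'a': 3, 'b': 3, 'c': 5} (same object as aliased); aliased = {'a': 3, 'b': 3, 'c': 5} (same object as original)
`copied['d'] = 5` → copied = {'a': 3, 'b': 3, 'd': 5}
`print(original)` → prints {'a': 3, 'b': 3, 'c': 5}
`print(copied)` → prints {'a': 3, 'b': 3, 'd': 5}
`print(aliased)` → prints {'a': 3, 'b': 3, 'c': 5}

Answer:
{'a': 3, 'b': 3, 'c': 5}
{'a': 3, 'b': 3, 'd': 5}
{'a': 3, 'b': 3, 'c': 5}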